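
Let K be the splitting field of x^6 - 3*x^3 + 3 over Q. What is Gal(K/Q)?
The polynomial f is an irreducible sextic over Q, so G = Gal(f/Q) is one of the 16 transitive subgroups 6T1, ..., 6T16 of S_6. The discriminant of f is -177147, which is not a perfect square, so G is not contained in A_6. The transitive groups of degree 6 not contained in A_6 are: C_6 (6T1, order 6), S_3 (6T2, order 6), D_6 (6T3, order 12), C_3 x S_3 (6T5, order 18), A_4 x C_2 (6T6, order 24), S_4 (6T8, order 24), S_3 x S_3 (6T9, order 36), S_4 x C_2 (6T11, order 48), (S_3 x S_3) : C_2 (6T13, order 72), PGL(2,5) (6T14, order 120), S_6 (6T16, order 720). By Dedekind's theorem, for a prime p not dividing disc(f) the degrees of the irreducible factors of f mod p form the cycle type of an element of G. Factoring f modulo the 33 such primes p <= 139 (skipping 3, which divides the discriminant), each new pattern first appears at: mod 2: f = (x^6 + x^3 + 1), pattern 6; mod 7: f = (x + 1)(x + 2)(x + 4)(x^3 + 3), pattern 3+1+1+1; mod 17: f = (x^2 + x + 7)(x^2 + 4x + 7)(x^2 + 12x + 7), pattern 2+2+2; mod 19: f = (x^3 + 6)(x^3 + 10), pattern 3+3; mod 73: f = (x + 13)(x + 21)(x + 22)(x + 29)(x + 30)(x + 31), pattern 1+1+1+1+1+1. No other pattern occurs in this range, so the set of observed cycle types is {6, 3+1+1+1, 2+2+2, 3+3, 1+1+1+1+1+1}. The candidates containing elements of all these cycle types are C_3 x S_3 (6T5) of order 18, S_3 x S_3 (6T9) of order 36, (S_3 x S_3) : C_2 (6T13) of order 72, S_6 (6T16) of order 720; the others are excluded. The observed types are precisely the cycle types that occur in C_3 x S_3 (6T5). Each of the other remaining candidates has further cycle types, and by the Chebotarev density theorem the matching factorization patterns would occur for a proportion of primes equal to their share of the group: S_3 x S_3 (6T9) additionally contains elements of type 2+2+1+1 (9 of its 36 elements, about 25% of primes); (S_3 x S_3) : C_2 (6T13) additionally contains elements of type 4+2, 3+2+1, 2+2+1+1, 2+1+1+1+1 (45 of its 72 elements, about 62% of primes); S_6 (6T16) additionally contains elements of type 5+1, 4+2, 4+1+1, 3+2+1, 2+2+1+1, 2+1+1+1+1 (504 of its 720 elements, about 70% of primes). None of the 33 primes tested shows any such pattern (for each of these groups the chance of that is below 10^-4), which rules them out. Hence G = C_3 x S_3 (6T5), of order 18.

C_3 x S_3, the group 6T5 of order 18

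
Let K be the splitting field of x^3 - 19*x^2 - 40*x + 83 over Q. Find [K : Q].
The degree of the splitting field over Q equals the order of the Galois group, so first determine the group. The polynomial is an irreducible cubic over Q and its discriminant is 4060225 = 2015^2, a perfect square. For an irreducible cubic, a square discriminant forces the Galois group to be A_3, the cyclic group of order 3. The Galois group C_3 (3T1) has order 3, so the splitting field has degree 3 over Q.

3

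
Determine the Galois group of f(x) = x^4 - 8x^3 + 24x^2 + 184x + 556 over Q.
The polynomial is an irreducible quartic over Q and its discriminant is 176319369216 = 419904^2, a perfect square, so the Galois group is contained in A_4. The resolvent cubic y^3 - 24*y^2 - 3696*y - 16064 is irreducible over Q. An irreducible resolvent with square discriminant gives A_4.

A_4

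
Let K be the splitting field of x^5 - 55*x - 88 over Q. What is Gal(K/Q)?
The polynomial f is an irreducible quintic over Q, so G = Gal(f/Q) is a transitive subgroup of S_5: one of C_5 (5T1, order 5), D_5 (5T2, order 10), F_20 (5T3, order 20), A_5 (5T4, order 60) or S_5 (5T5, order 120). The discriminant of f is 58564000000 = 242000^2, a perfect square, so G is contained in A_5. The transitive groups of degree 5 contained in A_5 are: C_5 (5T1, order 5), D_5 (5T2, order 10), A_5 (5T4, order 60). By Dedekind's theorem, for a prime p not dividing disc(f) the degrees of the irreducible factors of f mod p form the cycle type of an element of G. Factoring f modulo the 3 such primes p <= 13 (skipping 2, 5, 11, which divide the discriminant), each new pattern first appears at: mod 3: f = (x^5 + 2x + 2), pattern 5; mod 13: f = (x + 5)(x + 7)(x^3 + x^2 + 5x + 9), pattern 3+1+1. No other pattern occurs in this range, so the set of observed cycle types is {5, 3+1+1}. Among the candidates above, the only group containing elements of all these cycle types is A_5 (5T4) — each of C_5 (5T1), D_5 (5T2) lacks at least one of them. Hence G = A_5 (5T4), of order 60.

A_5, the alternating group on 5 letters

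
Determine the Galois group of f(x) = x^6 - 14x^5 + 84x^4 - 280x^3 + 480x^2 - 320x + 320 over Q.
The polynomial f is an irreducible sextic over Q, so G = Gal(f/Q) is one of the 16 transitive subgroups 6T1, ..., 6T16 of S_6. The discriminant of f is 564385546240000 = 23756800^2, a perfect square, so G is contained in A_6. The transitive groups of degree 6 contained in A_6 are: A_4 (6T4, order 12), S_4 (6T7, order 24), (C_3 x C_3) : C_4 (6T10, order 36), PSL(2,5) (6T12, order 60), A_6 (6T15, order 360). By Dedekind's theorem, for a prime p not dividing disc(f) the degrees of the irreducible factors of f mod p form the cycle type of an element of G. Factoring f modulo the 19 such primes p <= 79 (skipping 2, 5, 29, which divide the discriminant), each new pattern first appears at: mod 3: f = (x^2 + 2x + 2)(x^4 + 2x^3 + x + 1), pattern 4+2; mod 11: f = (x^3 + 8x + 6)(x^3 + 8x^2 + 10x + 2), pattern 3+3; mod 19: f = (x + 12)(x + 14)(x^2 + 7x + 2)(x^2 + 10x + 10), pattern 2+2+1+1; mod 61: f = (x + 3)(x + 36)(x + 50)(x^3 + 19x^2 + 56x + 10), pattern 3+1+1+1. No other pattern occurs in this range, so the set of observed cycle types is {4+2, 3+3, 2+2+1+1, 3+1+1+1}. The candidates containing elements of all these cycle types are (C_3 x C_3) : C_4 (6T10) of order 36, A_6 (6T15) of order 360; the others are excluded. The observed types are precisely the cycle types that occur in (C_3 x C_3) : C_4 (6T10) (apart from the identity). Each of the other remaining candidates has further cycle types, and by the Chebotarev density theorem the matching factorization patterns would occur for a proportion of primes equal to their share of the group: A_6 (6T15) additionally contains elements of type 5+1 (144 of its 360 elements, about 40% of primes). None of the 19 primes tested shows any such pattern (for each of these groups the chance of that is below 10^-4), which rules them out. Hence G = (C_3 x C_3) : C_4 (6T10), of order 36.

(C_3 x C_3) : C_4 (also written G36+)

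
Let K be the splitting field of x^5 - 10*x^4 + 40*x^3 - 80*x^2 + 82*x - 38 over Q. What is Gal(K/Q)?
The polynomial f is an irreducible quintic over Q, so G = Gal(f/Q) is a transitive subgroup of S_5: one of C_5 (5T1, order 5), D_5 (5T2, order 10), F_20 (5T3, order 20), A_5 (5T4, order 60) or S_5 (5T5, order 120). The discriminant of f is 58192, which is not a perfect square, so G is not contained in A_5. The transitive groups of degree 5 not contained in A_5 are: F_20 (5T3, order 20), S_5 (5T5, order 120). By Dedekind's theorem, for a prime p not dividing disc(f) the degrees of the irreducible factors of f mod p form the cycle type of an element of G. Factoring f modulo the 5 such primes p <= 13 (skipping 2, which divides the discriminant), each new pattern first appears at: mod 3: f = (x^5 + 2x^4 + x^3 + x^2 + x + 1), pattern 5; mod 5: f = (x + 4)(x^4 + x^3 + x^2 + x + 3), pattern 4+1; mod 13: f = (x + 6)(x + 8)(x^3 + 2x^2 + 3x + 3), pattern 3+1+1. No other pattern occurs in this range, so the set of observed cycle types is {5, 4+1, 3+1+1}. Among the candidates above, the only group containing elements of all these cycle types is S_5 (5T5) — F_20 (5T3) lacks at least one of them. Hence G = S_5 (5T5), of order 120.

5T5: S_5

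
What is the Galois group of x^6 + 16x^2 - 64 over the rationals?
The polynomial f is an irreducible sextic over Q, so G = Gal(f/Q) is one of the 16 transitive subgroups 6T1, ..., 6T16 of S_6. The discriminant of f is 66039417143296 = 8126464^2, a perfect square, so G is contained in A_6. The transitive groups of degree 6 contained in A_6 are: A_4 (6T4, order 12), S_4 (6T7, order 24), (C_3 x C_3) : C_4 (6T10, order 36), PSL(2,5) (6T12, order 60), A_6 (6T15, order 360). By Dedekind's theorem, for a prime p not dividing disc(f) the degrees of the irreducible factors of f mod p form the cycle type of an element of G. Factoring f modulo the 79 such primes p <= 419 (skipping 2, 31, which divide the discriminant), each new pattern first appears at: mod 3: f = (x^2 + 1)(x^4 + 2x^2 + 2), pattern 4+2; mod 5: f = (x^3 + 2x^2 + 2x + 2)(x^3 + 3x^2 + 2x + 3), pattern 3+3; mod 11: f = (x + 5)(x + 6)(x^2 + 3x + 6)(x^2 + 8x + 6), pattern 2+2+1+1; mod 67: f = (x + 4)(x + 6)(x + 22)(x + 45)(x + 61)(x + 63), pattern 1+1+1+1+1+1. No other pattern occurs in this range, so the set of observed cycle types is {4+2, 3+3, 2+2+1+1, 1+1+1+1+1+1}. The candidates containing elements of all these cycle types are S_4 (6T7) of order 24, (C_3 x C_3) : C_4 (6T10) of order 36, A_6 (6T15) of order 360; the others are excluded. The observed types are precisely the cycle types that occur in S_4 (6T7). Each of the other remaining candidates has further cycle types, and by the Chebotarev density theorem the matching factorization patterns would occur for a proportion of primes equal to their share of the group: (C_3 x C_3) : C_4 (6T10) additionally contains elements of type 3+1+1+1 (4 of its 36 elements, about 11% of primes); A_6 (6T15) additionally contains elements of type 5+1, 3+1+1+1 (184 of its 360 elements, about 51% of primes). None of the 79 primes tested shows any such pattern (for each of these groups the chance of that is below 10^-4), which rules them out. Hence G = S_4 (6T7), of order 24.

S_4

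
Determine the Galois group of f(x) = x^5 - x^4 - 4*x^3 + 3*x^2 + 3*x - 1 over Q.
C_5

The polynomial f is an irreducible quintic over Q, so G = Gal(f/Q) is a transitive subgroup of S_5: one of C_5 (5T1, order 5), D_5 (5T2, order 10), F_20 (5T3, order 20), A_5 (5T4, order 60) or S_5 (5T5, order 120). The discriminant of f is 14641 = 121^2, a perfect square, so G is contained in A_5. The transitive groups of degree 5 contained in A_5 are: C_5 (5T1, order 5), D_5 (5T2, order 10), A_5 (5T4, order 60). By Dedekind's theorem, for a prime p not dividing disc(f) the degrees of the irreducible factors of f mod p form the cycle type of an element of G. Factoring f modulo the 14 such primes p <= 47 (skipping 11, which divides the discriminant), each new pattern first appears at: mod 2: f = (x^5 + x^4 + x^2 + x + 1), pattern 5; mod 23: f = (x + 4)(x + 6)(x + 10)(x + 11)(x + 14), pattern 1+1+1+1+1. No other pattern occurs in this range, so the set of observed cycle types is {5, 1+1+1+1+1}. The candidates containing elements of all these cycle types are C_5 (5T1) of order 5, D_5 (5T2) of order 10, A_5 (5T4) of order 60; the others are excluded. The observed types are precisely the cycle types that occur in C_5 (5T1). Each of the other remaining candidates has further cycle types, and by the Chebotarev density theorem the matching factorization patterns would occur for a proportion of primes equal to their share of the group: D_5 (5T2) additionally contains elements of type 2+2+1 (5 of its 10 elements, about 50% of primes); A_5 (5T4) additionally contains elements of type 3+1+1, 2+2+1 (35 of its 60 elements, about 58% of primes). None of the 14 primes tested shows any such pattern (for each of these groups the chance of that is below 10^-4), which rules them out. Hence G = C_5 (5T1), of order 5.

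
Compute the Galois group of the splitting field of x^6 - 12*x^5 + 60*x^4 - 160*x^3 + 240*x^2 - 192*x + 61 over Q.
D_6, the dihedral group of order 12

The polynomial f is an irreducible sextic over Q, so G = Gal(f/Q) is one of the 16 transitive subgroups 6T1, ..., 6T16 of S_6. The discriminant of f is 11337408, which is not a perfect square, so G is not contained in A_6. The transitive groups of degree 6 not contained in A_6 are: C_6 (6T1, order 6), S_3 (6T2, order 6), D_6 (6T3, order 12), C_3 x S_3 (6T5, order 18), A_4 x C_2 (6T6, order 24), S_4 (6T8, order 24), S_3 x S_3 (6T9, order 36), S_4 x C_2 (6T11, order 48), (S_3 x S_3) : C_2 (6T13, order 72), PGL(2,5) (6T14, order 120), S_6 (6T16, order 720). By Dedekind's theorem, for a prime p not dividing disc(f) the degrees of the irreducible factors of f mod p form the cycle type of an element of G. Factoring f modulo the 79 such primes p <= 419 (skipping 2, 3, which divide the discriminant), each new pattern first appears at: mod 5: f = (x^2 + x + 2)(x^2 + 3x + 3)(x^2 + 4x + 1), pattern 2+2+2; mod 7: f = (x^6 + 2x^5 + 4x^4 + x^3 + 2x^2 + 4x + 5), pattern 6; mod 11: f = (x + 1)(x + 6)(x^2 + 4x + 8)(x^2 + 10x + 7), pattern 2+2+1+1; mod 13: f = (x^3 + 7x^2 + 12x + 1)(x^3 + 7x^2 + 12x + 9), pattern 3+3; mod 61: f = (x)(x + 24)(x + 26)(x + 31)(x + 33)(x + 57), pattern 1+1+1+1+1+1. No other pattern occurs in this range, so the set of observed cycle types is {2+2+2, 6, 2+2+1+1, 3+3, 1+1+1+1+1+1}. The candidates containing elements of all these cycle types are D_6 (6T3) of order 12, A_4 x C_2 (6T6) of order 24, S_3 x S_3 (6T9) of order 36, S_4 x C_2 (6T11) of order 48, (S_3 x S_3) : C_2 (6T13) of order 72, PGL(2,5) (6T14) of order 120, S_6 (6T16) of order 720; the others are excluded. The observed types are precisely the cycle types that occur in D_6 (6T3). Each of the other remaining candidates has further cycle types, and by the Chebotarev density theorem the matching factorization patterns would occur for a proportion of primes equal to their share of the group: A_4 x C_2 (6T6) additionally contains elements of type 2+1+1+1+1 (3 of its 24 elements, about 12% of primes); S_3 x S_3 (6T9) additionally contains elements of type 3+1+1+1 (4 of its 36 elements, about 11% of primes); S_4 x C_2 (6T11) additionally contains elements of type 4+2, 4+1+1, 2+1+1+1+1 (15 of its 48 elements, about 31% of primes); (S_3 x S_3) : C_2 (6T13) additionally contains elements of type 4+2, 3+2+1, 3+1+1+1, 2+1+1+1+1 (40 of its 72 elements, about 56% of primes); PGL(2,5) (6T14) additionally contains elements of type 5+1, 4+1+1 (54 of its 120 elements, about 45% of primes); S_6 (6T16) additionally contains elements of type 5+1, 4+2, 4+1+1, 3+2+1, 3+1+1+1, 2+1+1+1+1 (499 of its 720 elements, about 69% of primes). None of the 79 primes tested shows any such pattern (for each of these groups the chance of that is below 10^-4), which rules them out. Hence G = D_6 (6T3), of order 12.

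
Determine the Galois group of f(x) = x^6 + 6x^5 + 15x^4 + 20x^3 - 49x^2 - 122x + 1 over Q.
S_4 x C_2

The polynomial f is an irreducible sextic over Q, so G = Gal(f/Q) is one of the 16 transitive subgroups 6T1, ..., 6T16 of S_6. The discriminant of f is -3603718079512576, which is not a perfect square, so G is not contained in A_6. The transitive groups of degree 6 not contained in A_6 are: C_6 (6T1, order 6), S_3 (6T2, order 6), D_6 (6T3, order 12), C_3 x S_3 (6T5, order 18), A_4 x C_2 (6T6, order 24), S_4 (6T8, order 24), S_3 x S_3 (6T9, order 36), S_4 x C_2 (6T11, order 48), (S_3 x S_3) : C_2 (6T13, order 72), PGL(2,5) (6T14, order 120), S_6 (6T16, order 720). By Dedekind's theorem, for a prime p not dividing disc(f) the degrees of the irreducible factors of f mod p form the cycle type of an element of G. Factoring f modulo the 67 such primes p <= 347 (skipping 2, 229, which divide the discriminant), each new pattern first appears at: mod 3: f = (x^6 + 2x^3 + 2x^2 + x + 1), pattern 6; mod 5: f = (x^3 + 2x^2 + 4x + 4)(x^3 + 4x^2 + 3x + 4), pattern 3+3; mod 7: f = (x + 4)(x + 5)(x^4 + 4x^3 + x^2 + x + 6), pattern 4+1+1; mod 13: f = (x^2 + 2x + 8)(x^4 + 4x^3 + 12x^2 + 3x + 5), pattern 4+2; mod 23: f = (x^2 + 2x + 3)(x^2 + 12x + 14)(x^2 + 15x + 17), pattern 2+2+2; mod 29: f = (x + 10)(x + 21)(x^2 + 27)(x^2 + 4x + 2), pattern 2+2+1+1; mod 193: f = (x + 6)(x + 13)(x + 89)(x + 106)(x + 182)(x + 189), pattern 1+1+1+1+1+1; mod 347: f = (x + 7)(x + 46)(x + 303)(x + 342)(x^2 + 2x + 327), pattern 2+1+1+1+1. No other pattern occurs in this range, so the set of observed cycle types is {6, 3+3, 4+1+1, 4+2, 2+2+2, 2+2+1+1, 1+1+1+1+1+1, 2+1+1+1+1}. The candidates containing elements of all these cycle types are S_4 x C_2 (6T11) of order 48, S_6 (6T16) of order 720; the others are excluded. The observed types are precisely the cycle types that occur in S_4 x C_2 (6T11). Each of the other remaining candidates has further cycle types, and by the Chebotarev density theorem the matching factorization patterns would occur for a proportion of primes equal to their share of the group: S_6 (6T16) additionally contains elements of type 5+1, 3+2+1, 3+1+1+1 (304 of its 720 elements, about 42% of primes). None of the 67 primes tested shows any such pattern (for each of these groups the chance of that is below 10^-4), which rules them out. Hence G = S_4 x C_2 (6T11), of order 48.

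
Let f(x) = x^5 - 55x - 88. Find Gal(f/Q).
A_5 (also written A5)

The polynomial f is an irreducible quintic over Q, so G = Gal(f/Q) is a transitive subgroup of S_5: one of C_5 (5T1, order 5), D_5 (5T2, order 10), F_20 (5T3, order 20), A_5 (5T4, order 60) or S_5 (5T5, order 120). The discriminant of f is 58564000000 = 242000^2, a perfect square, so G is contained in A_5. The transitive groups of degree 5 contained in A_5 are: C_5 (5T1, order 5), D_5 (5T2, order 10), A_5 (5T4, order 60). By Dedekind's theorem, for a prime p not dividing disc(f) the degrees of the irreducible factors of f mod p form the cycle type of an element of G. Factoring f modulo the 3 such primes p <= 13 (skipping 2, 5, 11, which divide the discriminant), each new pattern first appears at: mod 3: f = (x^5 + 2x + 2), pattern 5; mod 13: f = (x + 5)(x + 7)(x^3 + x^2 + 5x + 9), pattern 3+1+1. No other pattern occurs in this range, so the set of observed cycle types is {5, 3+1+1}. Among the candidates above, the only group containing elements of all these cycle types is A_5 (5T4) — each of C_5 (5T1), D_5 (5T2) lacks at least one of them. Hence G = A_5 (5T4), of order 60.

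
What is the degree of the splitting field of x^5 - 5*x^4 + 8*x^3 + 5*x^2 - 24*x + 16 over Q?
The degree of the splitting field over Q equals the order of the Galois group, so first determine the group. The polynomial f is an irreducible quintic over Q, so G = Gal(f/Q) is a transitive subgroup of S_5: one of C_5 (5T1, order 5), D_5 (5T2, order 10), F_20 (5T3, order 20), A_5 (5T4, order 60) or S_5 (5T5, order 120). The discriminant of f is 734464, which is not a perfect square, so G is not contained in A_5. The transitive groups of degree 5 not contained in A_5 are: F_20 (5T3, order 20), S_5 (5T5, order 120). By Dedekind's theorem, for a prime p not dividing disc(f) the degrees of the irreducible factors of f mod p form the cycle type of an element of G. Factoring f modulo the 3 such primes p <= 7 (skipping 2, which divides the discriminant), each new pattern first appears at: mod 3: f = (x^5 + x^4 + 2x^3 + 2x^2 + 1), pattern 5; mod 7: f = (x^2 + x + 6)(x^3 + x^2 + x + 5), pattern 3+2. No other pattern occurs in this range, so the set of observed cycle types is {5, 3+2}. Among the candidates above, the only group containing elements of all these cycle types is S_5 (5T5) — F_20 (5T3) lacks at least one of them. Hence G = S_5 (5T5), of order 120. The Galois group S_5 (5T5) has order 120, so the splitting field has degree 120 over Q.

120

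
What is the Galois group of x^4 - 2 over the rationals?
The polynomial is an irreducible quartic over Q and its discriminant is -2048, which is not a perfect square, so the Galois group is not contained in A_4. The resolvent cubic y^3 + 8*y has exactly one rational root, so the Galois group is C_4 or D_4. The quartic remains irreducible over Q(sqrt(disc)), so the group is D_4.

D_4 (order 8)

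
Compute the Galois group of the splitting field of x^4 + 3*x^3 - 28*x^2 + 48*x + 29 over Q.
S_4 (also written S4)

The polynomial is an irreducible quartic over Q and its discriminant is -483434467, which is not a perfect square, so the Galois group is not contained in A_4. The resolvent cubic y^3 + 28*y^2 + 28*y - 5813 is irreducible over Q. An irreducible resolvent with non-square discriminant gives S_4.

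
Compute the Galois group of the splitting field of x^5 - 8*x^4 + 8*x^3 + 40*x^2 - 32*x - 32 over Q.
The polynomial f is an irreducible quintic over Q, so G = Gal(f/Q) is a transitive subgroup of S_5: one of C_5 (5T1, order 5), D_5 (5T2, order 10), F_20 (5T3, order 20), A_5 (5T4, order 60) or S_5 (5T5, order 120). The discriminant of f is 15352201216 = 123904^2, a perfect square, so G is contained in A_5. The transitive groups of degree 5 contained in A_5 are: C_5 (5T1, order 5), D_5 (5T2, order 10), A_5 (5T4, order 60). By Dedekind's theorem, for a prime p not dividing disc(f) the degrees of the irreducible factors of f mod p form the cycle type of an element of G. Factoring f modulo the 14 such primes p <= 53 (skipping 2, 11, which divide the discriminant), each new pattern first appears at: mod 3: f = (x^5 + x^4 + 2x^3 + x^2 + x + 1), pattern 5; mod 23: f = (x + 1)(x + 9)(x + 13)(x + 16)(x + 22), pattern 1+1+1+1+1. No other pattern occurs in this range, so the set of observed cycle types is {5, 1+1+1+1+1}. The candidates containing elements of all these cycle types are C_5 (5T1) of order 5, D_5 (5T2) of order 10, A_5 (5T4) of order 60; the others are excluded. The observed types are precisely the cycle types that occur in C_5 (5T1). Each of the other remaining candidates has further cycle types, and by the Chebotarev density theorem the matching factorization patterns would occur for a proportion of primes equal to their share of the group: D_5 (5T2) additionally contains elements of type 2+2+1 (5 of its 10 elements, about 50% of primes); A_5 (5T4) additionally contains elements of type 3+1+1, 2+2+1 (35 of its 60 elements, about 58% of primes). None of the 14 primes tested shows any such pattern (for each of these groups the chance of that is below 10^-4), which rules them out. Hence G = C_5 (5T1), of order 5.

5T1: C_5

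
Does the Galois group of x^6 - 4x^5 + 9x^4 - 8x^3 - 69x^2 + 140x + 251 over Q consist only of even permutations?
The polynomial is irreducible of degree 6 over Q. Its discriminant is 564385546240000 = 23756800^2, a perfect square. A Galois group lies in the alternating group exactly when the discriminant is a square in Q, so the Galois group ((C_3 x C_3) : C_4) is contained in A_6.

Yes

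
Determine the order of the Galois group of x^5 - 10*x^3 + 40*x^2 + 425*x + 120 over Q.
10

The degree of the splitting field over Q equals the order of the Galois group, so first determine the group. The polynomial f is an irreducible quintic over Q, so G = Gal(f/Q) is a transitive subgroup of S_5: one of C_5 (5T1, order 5), D_5 (5T2, order 10), F_20 (5T3, order 20), A_5 (5T4, order 60) or S_5 (5T5, order 120). The discriminant of f is 2415919104000000 = 49152000^2, a perfect square, so G is contained in A_5. The transitive groups of degree 5 contained in A_5 are: C_5 (5T1, order 5), D_5 (5T2, order 10), A_5 (5T4, order 60). By Dedekind's theorem, for a prime p not dividing disc(f) the degrees of the irreducible factors of f mod p form the cycle type of an element of G. Factoring f modulo the 23 such primes p <= 101 (skipping 2, 3, 5, which divide the discriminant), each new pattern first appears at: mod 7: f = (x^5 + 4x^3 + 5x^2 + 5x + 1), pattern 5; mod 17: f = (x + 9)(x^2 + 11x + 14)(x^2 + 14x + 5), pattern 2+2+1. No other pattern occurs in this range, so the set of observed cycle types is {5, 2+2+1}. The candidates containing elements of all these cycle types are D_5 (5T2) of order 10, A_5 (5T4) of order 60; the others are excluded. The observed types are precisely the cycle types that occur in D_5 (5T2) (apart from the identity). Each of the other remaining candidates has further cycle types, and by the Chebotarev density theorem the matching factorization patterns would occur for a proportion of primes equal to their share of the group: A_5 (5T4) additionally contains elements of type 3+1+1 (20 of its 60 elements, about 33% of primes). None of the 23 primes tested shows any such pattern (for each of these groups the chance of that is below 10^-4), which rules them out. Hence G = D_5 (5T2), of order 10. The Galois group D_5 (5T2) has order 10, so the splitting field has degree 10 over Q.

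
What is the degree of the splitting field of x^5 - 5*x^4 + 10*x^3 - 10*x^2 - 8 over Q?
The degree of the splitting field over Q equals the order of the Galois group, so first determine the group. The polynomial f is an irreducible quintic over Q, so G = Gal(f/Q) is a transitive subgroup of S_5: one of C_5 (5T1, order 5), D_5 (5T2, order 10), F_20 (5T3, order 20), A_5 (5T4, order 60) or S_5 (5T5, order 120). The discriminant of f is 64000000 = 8000^2, a perfect square, so G is contained in A_5. The transitive groups of degree 5 contained in A_5 are: C_5 (5T1, order 5), D_5 (5T2, order 10), A_5 (5T4, order 60). By Dedekind's theorem, for a prime p not dividing disc(f) the degrees of the irreducible factors of f mod p form the cycle type of an element of G. Factoring f modulo the 23 such primes p <= 97 (skipping 2, 5, which divide the discriminant), each new pattern first appears at: mod 3: f = (x + 2)(x^2 + 1)(x^2 + 2x + 2), pattern 2+2+1; mod 7: f = (x^5 + 2x^4 + 3x^3 + 4x^2 + 6), pattern 5. No other pattern occurs in this range, so the set of observed cycle types is {2+2+1, 5}. The candidates containing elements of all these cycle types are D_5 (5T2) of order 10, A_5 (5T4) of order 60; the others are excluded. The observed types are precisely the cycle types that occur in D_5 (5T2) (apart from the identity). Each of the other remaining candidates has further cycle types, and by the Chebotarev density theorem the matching factorization patterns would occur for a proportion of primes equal to their share of the group: A_5 (5T4) additionally contains elements of type 3+1+1 (20 of its 60 elements, about 33% of primes). None of the 23 primes tested shows any such pattern (for each of these groups the chance of that is below 10^-4), which rules them out. Hence G = D_5 (5T2), of order 10. The Galois group D_5 (5T2) has order 10, so the splitting field has degree 10 over Q.

10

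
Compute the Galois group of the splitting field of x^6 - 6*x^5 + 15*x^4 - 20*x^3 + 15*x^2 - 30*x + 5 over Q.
The polynomial f is an irreducible sextic over Q, so G = Gal(f/Q) is one of the 16 transitive subgroups 6T1, ..., 6T16 of S_6. The discriminant of f is 746496000000 = 864000^2, a perfect square, so G is contained in A_6. The transitive groups of degree 6 contained in A_6 are: A_4 (6T4, order 12), S_4 (6T7, order 24), (C_3 x C_3) : C_4 (6T10, order 36), PSL(2,5) (6T12, order 60), A_6 (6T15, order 360). By Dedekind's theorem, for a prime p not dividing disc(f) the degrees of the irreducible factors of f mod p form the cycle type of an element of G. Factoring f modulo the 6 such primes p <= 23 (skipping 2, 3, 5, which divide the discriminant), each new pattern first appears at: mod 7: f = (x + 3)(x^5 + 5x^4 + x^2 + 5x + 4), pattern 5+1; mod 23: f = (x + 1)(x + 10)(x + 15)(x^3 + 14x^2 + 5x + 10), pattern 3+1+1+1. No other pattern occurs in this range, so the set of observed cycle types is {5+1, 3+1+1+1}. Among the candidates above, the only group containing elements of all these cycle types is A_6 (6T15) — each of A_4 (6T4), S_4 (6T7), (C_3 x C_3) : C_4 (6T10), PSL(2,5) (6T12) lacks at least one of them. Hence G = A_6 (6T15), of order 360.

A_6, the alternating group on 6 letters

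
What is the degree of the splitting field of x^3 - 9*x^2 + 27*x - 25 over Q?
The degree of the splitting field over Q equals the order of the Galois group, so first determine the group. The polynomial is an irreducible cubic over Q and its discriminant is -108, which is not a perfect square. For an irreducible cubic, a non-square discriminant gives Galois group S_3. The Galois group S_3 (3T2) has order 6, so the splitting field has degree 6 over Q.

6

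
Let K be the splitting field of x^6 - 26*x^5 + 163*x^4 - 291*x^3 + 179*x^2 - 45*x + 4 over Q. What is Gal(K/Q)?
The polynomial f is an irreducible sextic over Q, so G = Gal(f/Q) is one of the 16 transitive subgroups 6T1, ..., 6T16 of S_6. The discriminant of f is 30991489 = 5567^2, a perfect square, so G is contained in A_6. The transitive groups of degree 6 contained in A_6 are: A_4 (6T4, order 12), S_4 (6T7, order 24), (C_3 x C_3) : C_4 (6T10, order 36), PSL(2,5) (6T12, order 60), A_6 (6T15, order 360). By Dedekind's theorem, for a prime p not dividing disc(f) the degrees of the irreducible factors of f mod p form the cycle type of an element of G. Factoring f modulo the 21 such primes p <= 79 (skipping 19, which divides the discriminant), each new pattern first appears at: mod 2: f = (x)(x^5 + x^3 + x^2 + x + 1), pattern 5+1; mod 7: f = (x^3 + 4x^2 + 3x + 3)(x^3 + 5x^2 + 6), pattern 3+3; mod 61: f = (x + 46)(x + 52)(x^2 + 3x + 15)(x^2 + 56x + 41), pattern 2+2+1+1. No other pattern occurs in this range, so the set of observed cycle types is {5+1, 3+3, 2+2+1+1}. The candidates containing elements of all these cycle types are PSL(2,5) (6T12) of order 60, A_6 (6T15) of order 360; the others are excluded. The observed types are precisely the cycle types that occur in PSL(2,5) (6T12) (apart from the identity). Each of the other remaining candidates has further cycle types, and by the Chebotarev density theorem the matching factorization patterns would occur for a proportion of primes equal to their share of the group: A_6 (6T15) additionally contains elements of type 4+2, 3+1+1+1 (130 of its 360 elements, about 36% of primes). None of the 21 primes tested shows any such pattern (for each of these groups the chance of that is below 10^-4), which rules them out. Hence G = PSL(2,5) (6T12), of order 60.

PSL(2,5)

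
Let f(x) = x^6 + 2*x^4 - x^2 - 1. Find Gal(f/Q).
A_4 (order 12)

The polynomial f is an irreducible sextic over Q, so G = Gal(f/Q) is one of the 16 transitive subgroups 6T1, ..., 6T16 of S_6. The discriminant of f is 153664 = 392^2, a perfect square, so G is contained in A_6. The transitive groups of degree 6 contained in A_6 are: A_4 (6T4, order 12), S_4 (6T7, order 24), (C_3 x C_3) : C_4 (6T10, order 36), PSL(2,5) (6T12, order 60), A_6 (6T15, order 360). By Dedekind's theorem, for a prime p not dividing disc(f) the degrees of the irreducible factors of f mod p form the cycle type of an element of G. Factoring f modulo the 33 such primes p <= 149 (skipping 2, 7, which divide the discriminant), each new pattern first appears at: mod 3: f = (x^3 + x^2 + 2)(x^3 + 2x^2 + 1), pattern 3+3; mod 13: f = (x + 2)(x + 11)(x^2 + 8)(x^2 + 11), pattern 2+2+1+1. No other pattern occurs in this range, so the set of observed cycle types is {3+3, 2+2+1+1}. The candidates containing elements of all these cycle types are A_4 (6T4) of order 12, S_4 (6T7) of order 24, (C_3 x C_3) : C_4 (6T10) of order 36, PSL(2,5) (6T12) of order 60, A_6 (6T15) of order 360; the others are excluded. The observed types are precisely the cycle types that occur in A_4 (6T4) (apart from the identity). Each of the other remaining candidates has further cycle types, and by the Chebotarev density theorem the matching factorization patterns would occur for a proportion of primes equal to their share of the group: S_4 (6T7) additionally contains elements of type 4+2 (6 of its 24 elements, about 25% of primes); (C_3 x C_3) : C_4 (6T10) additionally contains elements of type 4+2, 3+1+1+1 (22 of its 36 elements, about 61% of primes); PSL(2,5) (6T12) additionally contains elements of type 5+1 (24 of its 60 elements, about 40% of primes); A_6 (6T15) additionally contains elements of type 5+1, 4+2, 3+1+1+1 (274 of its 360 elements, about 76% of primes). None of the 33 primes tested shows any such pattern (for each of these groups the chance of that is below 10^-4), which rules them out. Hence G = A_4 (6T4), of order 12.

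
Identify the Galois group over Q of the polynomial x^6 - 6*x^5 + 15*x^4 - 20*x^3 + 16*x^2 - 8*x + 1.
S_4 (order 24)

The polynomial f is an irreducible sextic over Q, so G = Gal(f/Q) is one of the 16 transitive subgroups 6T1, ..., 6T16 of S_6. The discriminant of f is 61504 = 248^2, a perfect square, so G is contained in A_6. The transitive groups of degree 6 contained in A_6 are: A_4 (6T4, order 12), S_4 (6T7, order 24), (C_3 x C_3) : C_4 (6T10, order 36), PSL(2,5) (6T12, order 60), A_6 (6T15, order 360). By Dedekind's theorem, for a prime p not dividing disc(f) the degrees of the irreducible factors of f mod p form the cycle type of an element of G. Factoring f modulo the 79 such primes p <= 419 (skipping 2, 31, which divide the discriminant), each new pattern first appears at: mod 3: f = (x^2 + x + 2)(x^4 + 2x^3 + 2x^2 + x + 2), pattern 4+2; mod 5: f = (x^3 + x^2 + 3x + 1)(x^3 + 3x^2 + 4x + 1), pattern 3+3; mod 11: f = (x + 2)(x + 7)(x^2 + 2x + 4)(x^2 + 5x + 1), pattern 2+2+1+1; mod 67: f = (x + 1)(x + 2)(x + 10)(x + 55)(x + 63)(x + 64), pattern 1+1+1+1+1+1. No other pattern occurs in this range, so the set of observed cycle types is {4+2, 3+3, 2+2+1+1, 1+1+1+1+1+1}. The candidates containing elements of all these cycle types are S_4 (6T7) of order 24, (C_3 x C_3) : C_4 (6T10) of order 36, A_6 (6T15) of order 360; the others are excluded. The observed types are precisely the cycle types that occur in S_4 (6T7). Each of the other remaining candidates has further cycle types, and by the Chebotarev density theorem the matching factorization patterns would occur for a proportion of primes equal to their share of the group: (C_3 x C_3) : C_4 (6T10) additionally contains elements of type 3+1+1+1 (4 of its 36 elements, about 11% of primes); A_6 (6T15) additionally contains elements of type 5+1, 3+1+1+1 (184 of its 360 elements, about 51% of primes). None of the 79 primes tested shows any such pattern (for each of these groups the chance of that is below 10^-4), which rules them out. Hence G = S_4 (6T7), of order 24.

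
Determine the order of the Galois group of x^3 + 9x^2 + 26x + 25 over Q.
6

The degree of the splitting field over Q equals the order of the Galois group, so first determine the group. The polynomial is an irreducible cubic over Q and its discriminant is -23, which is not a perfect square. For an irreducible cubic, a non-square discriminant gives Galois group S_3. The Galois group S_3 (3T2) has order 6, so the splitting field has degree 6 over Q.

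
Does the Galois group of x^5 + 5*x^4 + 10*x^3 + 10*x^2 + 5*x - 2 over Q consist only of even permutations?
The polynomial is irreducible of degree 5 over Q. Its discriminant is 253125, which is not a perfect square. A Galois group lies in the alternating group exactly when the discriminant is a square in Q, so the Galois group (F_20) is not contained in A_5.

No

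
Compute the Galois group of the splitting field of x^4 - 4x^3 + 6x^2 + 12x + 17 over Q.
The polynomial is an irreducible quartic over Q and its discriminant is 6619136, which is not a perfect square, so the Galois group is not contained in A_4. The resolvent cubic y^3 - 6*y^2 - 116*y - 8 is irreducible over Q. An irreducible resolvent with non-square discriminant gives S_4.

S_4, the symmetric group on 4 letters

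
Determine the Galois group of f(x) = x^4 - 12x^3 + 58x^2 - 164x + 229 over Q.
S_4, the symmetric group on 4 letters

The polynomial is an irreducible quartic over Q and its discriminant is -18546688, which is not a perfect square, so the Galois group is not contained in A_4. The resolvent cubic y^3 - 58*y^2 + 1052*y - 6744 is irreducible over Q. An irreducible resolvent with non-square discriminant gives S_4.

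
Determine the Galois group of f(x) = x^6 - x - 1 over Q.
The polynomial f is an irreducible sextic over Q, so G = Gal(f/Q) is one of the 16 transitive subgroups 6T1, ..., 6T16 of S_6. The discriminant of f is 49781, which is not a perfect square, so G is not contained in A_6. The transitive groups of degree 6 not contained in A_6 are: C_6 (6T1, order 6), S_3 (6T2, order 6), D_6 (6T3, order 12), C_3 x S_3 (6T5, order 18), A_4 x C_2 (6T6, order 24), S_4 (6T8, order 24), S_3 x S_3 (6T9, order 36), S_4 x C_2 (6T11, order 48), (S_3 x S_3) : C_2 (6T13, order 72), PGL(2,5) (6T14, order 120), S_6 (6T16, order 720). By Dedekind's theorem, for a prime p not dividing disc(f) the degrees of the irreducible factors of f mod p form the cycle type of an element of G. Factoring f modulo the 4 such primes p <= 7, each new pattern first appears at: mod 2: f = (x^6 + x + 1), pattern 6; mod 5: f = (x + 2)(x^5 + 3x^4 + 4x^3 + 2x^2 + x + 2), pattern 5+1; mod 7: f = (x^2 + 2x + 2)(x^4 + 5x^3 + 2x^2 + 3), pattern 4+2. No other pattern occurs in this range, so the set of observed cycle types is {6, 5+1, 4+2}. Among the candidates above, the only group containing elements of all these cycle types is S_6 (6T16); every other candidate lacks at least one of them. Hence G = S_6 (6T16), of order 720.

S_6 (order 720)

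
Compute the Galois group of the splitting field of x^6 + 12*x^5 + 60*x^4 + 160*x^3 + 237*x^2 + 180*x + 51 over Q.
A_4 (order 12)

The polynomial f is an irreducible sextic over Q, so G = Gal(f/Q) is one of the 16 transitive subgroups 6T1, ..., 6T16 of S_6. The discriminant of f is 419904 = 648^2, a perfect square, so G is contained in A_6. The transitive groups of degree 6 contained in A_6 are: A_4 (6T4, order 12), S_4 (6T7, order 24), (C_3 x C_3) : C_4 (6T10, order 36), PSL(2,5) (6T12, order 60), A_6 (6T15, order 360). By Dedekind's theorem, for a prime p not dividing disc(f) the degrees of the irreducible factors of f mod p form the cycle type of an element of G. Factoring f modulo the 33 such primes p <= 149 (skipping 2, 3, which divide the discriminant), each new pattern first appears at: mod 5: f = (x^3 + x + 4)(x^3 + 2x^2 + 4x + 4), pattern 3+3; mod 17: f = (x)(x + 4)(x^2 + 4x + 1)(x^2 + 4x + 11), pattern 2+2+1+1; mod 71: f = (x + 6)(x + 7)(x + 34)(x + 41)(x + 68)(x + 69), pattern 1+1+1+1+1+1. No other pattern occurs in this range, so the set of observed cycle types is {3+3, 2+2+1+1, 1+1+1+1+1+1}. The candidates containing elements of all these cycle types are A_4 (6T4) of order 12, S_4 (6T7) of order 24, (C_3 x C_3) : C_4 (6T10) of order 36, PSL(2,5) (6T12) of order 60, A_6 (6T15) of order 360; the others are excluded. The observed types are precisely the cycle types that occur in A_4 (6T4). Each of the other remaining candidates has further cycle types, and by the Chebotarev density theorem the matching factorization patterns would occur for a proportion of primes equal to their share of the group: S_4 (6T7) additionally contains elements of type 4+2 (6 of its 24 elements, about 25% of primes); (C_3 x C_3) : C_4 (6T10) additionally contains elements of type 4+2, 3+1+1+1 (22 of its 36 elements, about 61% of primes); PSL(2,5) (6T12) additionally contains elements of type 5+1 (24 of its 60 elements, about 40% of primes); A_6 (6T15) additionally contains elements of type 5+1, 4+2, 3+1+1+1 (274 of its 360 elements, about 76% of primes). None of the 33 primes tested shows any such pattern (for each of these groups the chance of that is below 10^-4), which rules them out. Hence G = A_4 (6T4), of order 12.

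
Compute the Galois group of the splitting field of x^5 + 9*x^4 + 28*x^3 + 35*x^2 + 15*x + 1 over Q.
C_5, the cyclic group of order 5

The polynomial f is an irreducible quintic over Q, so G = Gal(f/Q) is a transitive subgroup of S_5: one of C_5 (5T1, order 5), D_5 (5T2, order 10), F_20 (5T3, order 20), A_5 (5T4, order 60) or S_5 (5T5, order 120). The discriminant of f is 14641 = 121^2, a perfect square, so G is contained in A_5. The transitive groups of degree 5 contained in A_5 are: C_5 (5T1, order 5), D_5 (5T2, order 10), A_5 (5T4, order 60). By Dedekind's theorem, for a prime p not dividing disc(f) the degrees of the irreducible factors of f mod p form the cycle type of an element of G. Factoring f modulo the 14 such primes p <= 47 (skipping 11, which divides the discriminant), each new pattern first appears at: mod 2: f = (x^5 + x^4 + x^2 + x + 1), pattern 5; mod 23: f = (x + 6)(x + 8)(x + 12)(x + 13)(x + 16), pattern 1+1+1+1+1. No other pattern occurs in this range, so the set of observed cycle types is {5, 1+1+1+1+1}. The candidates containing elements of all these cycle types are C_5 (5T1) of order 5, D_5 (5T2) of order 10, A_5 (5T4) of order 60; the others are excluded. The observed types are precisely the cycle types that occur in C_5 (5T1). Each of the other remaining candidates has further cycle types, and by the Chebotarev density theorem the matching factorization patterns would occur for a proportion of primes equal to their share of the group: D_5 (5T2) additionally contains elements of type 2+2+1 (5 of its 10 elements, about 50% of primes); A_5 (5T4) additionally contains elements of type 3+1+1, 2+2+1 (35 of its 60 elements, about 58% of primes). None of the 14 primes tested shows any such pattern (for each of these groups the chance of that is below 10^-4), which rules them out. Hence G = C_5 (5T1), of order 5.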